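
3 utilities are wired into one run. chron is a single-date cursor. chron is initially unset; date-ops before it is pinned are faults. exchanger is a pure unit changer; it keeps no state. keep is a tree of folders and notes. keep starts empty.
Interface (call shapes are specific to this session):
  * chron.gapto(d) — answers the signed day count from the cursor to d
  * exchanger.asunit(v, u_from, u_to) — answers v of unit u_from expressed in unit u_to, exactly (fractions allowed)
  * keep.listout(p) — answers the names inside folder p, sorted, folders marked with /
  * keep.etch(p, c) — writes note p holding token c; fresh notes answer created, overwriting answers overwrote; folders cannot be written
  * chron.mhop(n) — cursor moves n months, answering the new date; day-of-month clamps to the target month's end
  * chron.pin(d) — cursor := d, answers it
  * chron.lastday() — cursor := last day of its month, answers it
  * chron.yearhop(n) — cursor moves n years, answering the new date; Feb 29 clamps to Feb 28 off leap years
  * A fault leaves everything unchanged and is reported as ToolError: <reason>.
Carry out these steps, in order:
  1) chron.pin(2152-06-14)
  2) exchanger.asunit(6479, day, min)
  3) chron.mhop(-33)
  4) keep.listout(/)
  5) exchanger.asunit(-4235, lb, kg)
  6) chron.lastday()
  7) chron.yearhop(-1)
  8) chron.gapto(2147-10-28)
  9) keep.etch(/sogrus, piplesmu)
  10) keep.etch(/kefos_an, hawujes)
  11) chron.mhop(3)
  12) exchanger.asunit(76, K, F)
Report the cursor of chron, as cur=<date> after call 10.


[in] chron.pin d=2152-06-14
  2152-06-14
[in] exchanger.asunit v=6479 u_from=day u_to=min
  9329760
[in] chron.mhop n=-33
  2149-09-14
[in] keep.listout p=/
  []
[in] exchanger.asunit v=-4235 u_from=lb u_to=kg
  -38419273739/20000000
[in] chron.lastday
  2149-09-30
[in] chron.yearhop n=-1
  2148-09-30
[in] chron.gapto d=2147-10-28
  -338
[in] keep.etch p=/sogrus c=piplesmu
  created
[in] keep.etch p=/kefos_an c=hawujes
  created
[in] chron.mhop n=3
  2148-12-30
[in] exchanger.asunit v=76 u_from=K u_to=F
  -32287/100

Answer: cur=2148-09-30


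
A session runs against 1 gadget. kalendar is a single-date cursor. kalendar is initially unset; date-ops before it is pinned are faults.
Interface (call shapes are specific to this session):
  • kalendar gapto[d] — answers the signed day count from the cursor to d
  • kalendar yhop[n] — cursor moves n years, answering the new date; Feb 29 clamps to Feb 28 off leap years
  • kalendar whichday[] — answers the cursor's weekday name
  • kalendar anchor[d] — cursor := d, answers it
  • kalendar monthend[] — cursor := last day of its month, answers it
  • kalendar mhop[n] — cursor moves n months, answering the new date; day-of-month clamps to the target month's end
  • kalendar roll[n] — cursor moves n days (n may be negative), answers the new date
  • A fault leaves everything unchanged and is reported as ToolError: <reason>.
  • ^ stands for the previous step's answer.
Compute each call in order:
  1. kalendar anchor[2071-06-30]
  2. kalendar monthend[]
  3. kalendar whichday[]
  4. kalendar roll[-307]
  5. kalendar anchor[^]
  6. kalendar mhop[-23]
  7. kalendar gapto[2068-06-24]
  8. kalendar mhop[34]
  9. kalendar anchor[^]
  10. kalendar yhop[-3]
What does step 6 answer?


Answer: 2068-09-27

Derivation:
Act: kalendar anchor[d='2071-06-30']
Obs: 2071-06-30
Act: kalendar monthend[]
Obs: 2071-06-30
Act: kalendar whichday[]
Obs: Tuesday
Act: kalendar roll[n='-307']
Obs: 2070-08-27
Act: kalendar anchor[d='^']
Obs: 2070-08-27
Act: kalendar mhop[n='-23']
Obs: 2068-09-27
Act: kalendar gapto[d='2068-06-24']
Obs: -95
Act: kalendar mhop[n='34']
Obs: 2071-07-27
Act: kalendar anchor[d='^']
Obs: 2071-07-27
Act: kalendar yhop[n='-3']
Obs: 2068-07-27


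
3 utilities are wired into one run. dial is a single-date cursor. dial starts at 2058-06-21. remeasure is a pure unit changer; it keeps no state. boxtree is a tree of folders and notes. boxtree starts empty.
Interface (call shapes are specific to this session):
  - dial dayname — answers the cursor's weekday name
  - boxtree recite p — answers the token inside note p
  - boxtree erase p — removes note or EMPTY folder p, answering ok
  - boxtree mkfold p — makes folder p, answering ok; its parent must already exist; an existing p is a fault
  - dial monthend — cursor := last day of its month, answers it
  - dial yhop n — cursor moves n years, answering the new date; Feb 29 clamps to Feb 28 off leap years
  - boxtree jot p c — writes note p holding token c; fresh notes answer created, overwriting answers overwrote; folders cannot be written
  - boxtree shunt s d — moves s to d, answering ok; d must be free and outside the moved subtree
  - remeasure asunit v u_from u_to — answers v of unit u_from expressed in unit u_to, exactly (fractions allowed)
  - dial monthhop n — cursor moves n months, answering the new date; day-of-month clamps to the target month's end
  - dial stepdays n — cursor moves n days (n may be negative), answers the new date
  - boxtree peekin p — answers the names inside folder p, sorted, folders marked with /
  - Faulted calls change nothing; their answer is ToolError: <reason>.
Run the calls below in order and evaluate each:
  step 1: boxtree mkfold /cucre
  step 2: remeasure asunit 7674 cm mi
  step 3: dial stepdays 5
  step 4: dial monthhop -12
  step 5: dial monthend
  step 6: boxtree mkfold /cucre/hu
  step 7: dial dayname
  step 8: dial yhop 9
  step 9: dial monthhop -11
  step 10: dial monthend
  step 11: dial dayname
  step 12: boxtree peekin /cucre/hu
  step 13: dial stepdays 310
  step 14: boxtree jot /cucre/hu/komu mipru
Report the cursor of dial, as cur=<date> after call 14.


Answer: cur=2066-06-06

Derivation:
! 1. boxtree mkfold(p→/cucre) ~> ok
! 2. remeasure asunit(v→7674, u_from→cm, u_to→mi) ~> 6395/134112
! 3. dial stepdays(n→5) ~> 2058-06-26
! 4. dial monthhop(n→-12) ~> 2057-06-26
! 5. dial monthend() ~> 2057-06-30
! 6. boxtree mkfold(p→/cucre/hu) ~> ok
! 7. dial dayname() ~> Saturday
! 8. dial yhop(n→9) ~> 2066-06-30
! 9. dial monthhop(n→-11) ~> 2065-07-30
! 10. dial monthend() ~> 2065-07-31
! 11. dial dayname() ~> Friday
! 12. boxtree peekin(p→/cucre/hu) ~> []
! 13. dial stepdays(n→310) ~> 2066-06-06
! 14. boxtree jot(p→/cucre/hu/komu, c→mipru) ~> created


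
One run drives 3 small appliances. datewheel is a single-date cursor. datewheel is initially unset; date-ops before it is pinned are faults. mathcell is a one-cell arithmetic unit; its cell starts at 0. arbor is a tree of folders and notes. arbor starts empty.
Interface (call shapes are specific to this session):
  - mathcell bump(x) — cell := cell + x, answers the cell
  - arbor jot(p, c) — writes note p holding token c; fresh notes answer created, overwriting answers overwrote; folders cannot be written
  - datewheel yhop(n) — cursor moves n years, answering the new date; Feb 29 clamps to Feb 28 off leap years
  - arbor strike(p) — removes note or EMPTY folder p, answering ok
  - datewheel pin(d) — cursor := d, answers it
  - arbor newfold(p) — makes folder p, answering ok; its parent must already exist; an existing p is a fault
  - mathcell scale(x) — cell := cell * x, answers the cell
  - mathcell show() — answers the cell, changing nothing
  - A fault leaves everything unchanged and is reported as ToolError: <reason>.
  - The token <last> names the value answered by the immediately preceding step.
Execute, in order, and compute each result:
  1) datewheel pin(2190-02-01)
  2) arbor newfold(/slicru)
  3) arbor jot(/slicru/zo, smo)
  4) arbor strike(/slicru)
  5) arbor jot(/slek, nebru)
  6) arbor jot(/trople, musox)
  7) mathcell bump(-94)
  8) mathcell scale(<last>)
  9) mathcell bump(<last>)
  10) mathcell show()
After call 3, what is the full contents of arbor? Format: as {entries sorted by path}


Do: datewheel pin[d='2190-02-01']
See: 2190-02-01
Do: arbor newfold[p='/slicru']
See: ok
Do: arbor jot[p='/slicru/zo'; c='smo']
See: created
Do: arbor strike[p='/slicru']
See: ToolError: not empty
Do: arbor jot[p='/slek'; c='nebru']
See: created
Do: arbor jot[p='/trople'; c='musox']
See: created
Do: mathcell bump[x='-94']
See: -94
Do: mathcell scale[x='<last>']
See: 8836
Do: mathcell bump[x='<last>']
See: 17672
Do: mathcell show[]
See: 17672

Answer: {slicru/, slicru/zo=smo}


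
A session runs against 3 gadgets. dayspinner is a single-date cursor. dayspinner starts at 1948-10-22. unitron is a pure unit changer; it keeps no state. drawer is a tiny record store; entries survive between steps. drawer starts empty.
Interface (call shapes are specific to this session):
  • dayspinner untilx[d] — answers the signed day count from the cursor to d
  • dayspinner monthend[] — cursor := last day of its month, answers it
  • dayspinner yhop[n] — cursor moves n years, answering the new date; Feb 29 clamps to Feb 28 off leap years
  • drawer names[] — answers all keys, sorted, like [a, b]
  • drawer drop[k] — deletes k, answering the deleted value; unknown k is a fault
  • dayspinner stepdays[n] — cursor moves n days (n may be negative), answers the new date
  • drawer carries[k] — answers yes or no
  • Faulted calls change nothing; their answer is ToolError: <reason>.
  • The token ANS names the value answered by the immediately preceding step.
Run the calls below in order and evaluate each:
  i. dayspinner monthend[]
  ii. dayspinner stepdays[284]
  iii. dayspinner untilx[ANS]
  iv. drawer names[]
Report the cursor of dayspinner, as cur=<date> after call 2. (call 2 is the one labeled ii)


;; dayspinner monthend() -> 1948-10-31
;; dayspinner stepdays(284) -> 1949-08-11
;; dayspinner untilx(ANS) -> 0
;; drawer names() -> []

Answer: cur=1949-08-11


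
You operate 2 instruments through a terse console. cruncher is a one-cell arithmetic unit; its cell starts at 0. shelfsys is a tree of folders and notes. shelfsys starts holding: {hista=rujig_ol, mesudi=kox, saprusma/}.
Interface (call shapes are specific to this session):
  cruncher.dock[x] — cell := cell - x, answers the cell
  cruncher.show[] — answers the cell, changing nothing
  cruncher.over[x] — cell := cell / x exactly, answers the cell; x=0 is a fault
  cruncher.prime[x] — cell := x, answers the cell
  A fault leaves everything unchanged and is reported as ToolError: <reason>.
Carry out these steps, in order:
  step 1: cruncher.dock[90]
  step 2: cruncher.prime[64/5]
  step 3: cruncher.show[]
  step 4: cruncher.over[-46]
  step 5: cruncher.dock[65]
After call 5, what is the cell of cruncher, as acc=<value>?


Answer: acc=-7507/115

Derivation:
Now I run cruncher.dock passing x: 90, and observe -90.
Invoking cruncher.prime passing x: 64/5, and observe 64/5.
Then cruncher.show(), → 64/5.
I call cruncher.over passing x: -46, which returns -32/115.
I call cruncher.dock passing x: 65, giving -7507/115.


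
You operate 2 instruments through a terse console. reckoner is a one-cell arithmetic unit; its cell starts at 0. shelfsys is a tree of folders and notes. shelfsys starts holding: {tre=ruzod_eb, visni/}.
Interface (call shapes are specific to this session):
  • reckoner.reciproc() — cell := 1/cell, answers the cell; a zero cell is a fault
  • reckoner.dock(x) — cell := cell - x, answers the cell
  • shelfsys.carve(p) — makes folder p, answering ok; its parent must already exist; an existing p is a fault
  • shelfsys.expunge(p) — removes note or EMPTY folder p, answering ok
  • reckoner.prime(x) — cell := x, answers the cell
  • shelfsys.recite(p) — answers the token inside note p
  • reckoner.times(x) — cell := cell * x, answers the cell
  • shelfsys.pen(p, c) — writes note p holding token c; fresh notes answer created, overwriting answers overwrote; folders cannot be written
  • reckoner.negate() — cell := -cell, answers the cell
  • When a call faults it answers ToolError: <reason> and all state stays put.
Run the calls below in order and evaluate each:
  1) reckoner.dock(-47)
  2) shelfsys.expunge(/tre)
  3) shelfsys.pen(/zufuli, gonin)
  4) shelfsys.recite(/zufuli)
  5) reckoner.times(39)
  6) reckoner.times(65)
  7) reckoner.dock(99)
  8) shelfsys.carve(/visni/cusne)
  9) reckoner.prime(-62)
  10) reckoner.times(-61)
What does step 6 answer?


Answer: 119145

Derivation:
$ reckoner.dock x→-47
[out] 47
$ shelfsys.expunge p→/tre
[out] ok
$ shelfsys.pen p→/zufuli c→gonin
[out] created
$ shelfsys.recite p→/zufuli
[out] gonin
$ reckoner.times x→39
[out] 1833
$ reckoner.times x→65
[out] 119145
$ reckoner.dock x→99
[out] 119046
$ shelfsys.carve p→/visni/cusne
[out] ok
$ reckoner.prime x→-62
[out] -62
$ reckoner.times x→-61
[out] 3782


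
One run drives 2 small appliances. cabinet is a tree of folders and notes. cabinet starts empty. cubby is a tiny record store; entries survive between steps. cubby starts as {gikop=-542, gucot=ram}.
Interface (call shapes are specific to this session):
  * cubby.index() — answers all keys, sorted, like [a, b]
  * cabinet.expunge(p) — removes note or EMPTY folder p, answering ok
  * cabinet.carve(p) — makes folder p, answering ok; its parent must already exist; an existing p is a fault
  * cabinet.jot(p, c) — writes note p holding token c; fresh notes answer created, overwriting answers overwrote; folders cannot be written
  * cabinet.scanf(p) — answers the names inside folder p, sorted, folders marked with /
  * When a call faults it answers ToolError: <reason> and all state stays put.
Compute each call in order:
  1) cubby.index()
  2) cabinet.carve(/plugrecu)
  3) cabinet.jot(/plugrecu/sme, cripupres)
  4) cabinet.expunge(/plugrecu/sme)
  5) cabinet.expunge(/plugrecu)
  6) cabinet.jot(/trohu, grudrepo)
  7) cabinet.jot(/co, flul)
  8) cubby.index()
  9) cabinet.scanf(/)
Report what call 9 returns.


Answer: [co, trohu]

Derivation:
% cubby.index
:: [gikop, gucot]
% cabinet.carve p: /plugrecu
:: ok
% cabinet.jot p: /plugrecu/sme c: cripupres
:: created
% cabinet.expunge p: /plugrecu/sme
:: ok
% cabinet.expunge p: /plugrecu
:: ok
% cabinet.jot p: /trohu c: grudrepo
:: created
% cabinet.jot p: /co c: flul
:: created
% cubby.index
:: [gikop, gucot]
% cabinet.scanf p: /
:: [co, trohu]


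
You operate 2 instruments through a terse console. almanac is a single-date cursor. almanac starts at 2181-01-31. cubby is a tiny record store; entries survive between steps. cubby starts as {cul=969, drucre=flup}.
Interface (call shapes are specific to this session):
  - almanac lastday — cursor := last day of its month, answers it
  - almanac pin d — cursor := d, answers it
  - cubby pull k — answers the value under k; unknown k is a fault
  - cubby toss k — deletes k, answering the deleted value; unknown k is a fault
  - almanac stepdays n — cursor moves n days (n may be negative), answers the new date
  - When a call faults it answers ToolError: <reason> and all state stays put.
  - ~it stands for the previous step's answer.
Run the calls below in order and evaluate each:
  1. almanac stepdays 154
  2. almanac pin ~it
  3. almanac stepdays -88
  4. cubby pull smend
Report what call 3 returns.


Act: almanac stepdays[n: 154]
Obs: 2181-07-04
Act: almanac pin[d: ~it]
Obs: 2181-07-04
Act: almanac stepdays[n: -88]
Obs: 2181-04-07
Act: cubby pull[k: smend]
Obs: ToolError: no such key smend

Answer: 2181-04-07


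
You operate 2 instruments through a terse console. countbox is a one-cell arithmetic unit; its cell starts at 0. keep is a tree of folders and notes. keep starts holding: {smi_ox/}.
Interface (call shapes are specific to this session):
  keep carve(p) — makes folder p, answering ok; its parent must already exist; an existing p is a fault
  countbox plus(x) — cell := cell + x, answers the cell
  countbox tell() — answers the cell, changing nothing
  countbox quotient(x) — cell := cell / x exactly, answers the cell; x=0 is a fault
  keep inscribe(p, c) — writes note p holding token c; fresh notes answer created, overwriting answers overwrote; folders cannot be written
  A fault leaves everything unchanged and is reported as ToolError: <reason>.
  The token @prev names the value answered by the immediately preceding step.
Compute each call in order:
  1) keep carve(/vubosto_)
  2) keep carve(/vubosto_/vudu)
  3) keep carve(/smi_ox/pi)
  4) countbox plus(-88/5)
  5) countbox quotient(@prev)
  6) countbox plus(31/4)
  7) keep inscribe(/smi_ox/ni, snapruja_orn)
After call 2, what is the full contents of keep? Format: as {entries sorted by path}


~$ keep carve p→/vubosto_
[out] ok
~$ keep carve p→/vubosto_/vudu
[out] ok
~$ keep carve p→/smi_ox/pi
[out] ok
~$ countbox plus x→-88/5
[out] -88/5
~$ countbox quotient x→@prev
[out] 1
~$ countbox plus x→31/4
[out] 35/4
~$ keep inscribe p→/smi_ox/ni c→snapruja_orn
[out] created

Answer: {smi_ox/, vubosto_/, vubosto_/vudu/}


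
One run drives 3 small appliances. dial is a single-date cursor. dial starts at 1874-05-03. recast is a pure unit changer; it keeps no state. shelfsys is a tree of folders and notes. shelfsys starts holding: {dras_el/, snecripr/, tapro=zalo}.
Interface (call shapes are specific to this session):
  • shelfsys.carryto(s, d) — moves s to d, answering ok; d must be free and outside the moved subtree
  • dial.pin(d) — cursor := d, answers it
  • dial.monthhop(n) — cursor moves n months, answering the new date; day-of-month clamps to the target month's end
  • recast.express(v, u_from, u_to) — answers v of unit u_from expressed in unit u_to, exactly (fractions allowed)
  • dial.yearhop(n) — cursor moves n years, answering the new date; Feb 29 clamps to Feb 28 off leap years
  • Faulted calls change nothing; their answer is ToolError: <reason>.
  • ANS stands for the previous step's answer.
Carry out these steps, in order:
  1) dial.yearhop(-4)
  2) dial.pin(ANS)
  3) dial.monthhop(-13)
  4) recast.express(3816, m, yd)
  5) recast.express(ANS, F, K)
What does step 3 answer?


Answer: 1869-04-03

Derivation:
Step: dial.yearhop[n→-4]
Result: 1870-05-03
Step: dial.pin[d→ANS]
Result: 1870-05-03
Step: dial.monthhop[n→-13]
Result: 1869-04-03
Step: recast.express[v→3816; u_from→m; u_to→yd]
Result: 530000/127
Step: recast.express[v→ANS; u_from→F; u_to→K]
Result: 19612603/7620


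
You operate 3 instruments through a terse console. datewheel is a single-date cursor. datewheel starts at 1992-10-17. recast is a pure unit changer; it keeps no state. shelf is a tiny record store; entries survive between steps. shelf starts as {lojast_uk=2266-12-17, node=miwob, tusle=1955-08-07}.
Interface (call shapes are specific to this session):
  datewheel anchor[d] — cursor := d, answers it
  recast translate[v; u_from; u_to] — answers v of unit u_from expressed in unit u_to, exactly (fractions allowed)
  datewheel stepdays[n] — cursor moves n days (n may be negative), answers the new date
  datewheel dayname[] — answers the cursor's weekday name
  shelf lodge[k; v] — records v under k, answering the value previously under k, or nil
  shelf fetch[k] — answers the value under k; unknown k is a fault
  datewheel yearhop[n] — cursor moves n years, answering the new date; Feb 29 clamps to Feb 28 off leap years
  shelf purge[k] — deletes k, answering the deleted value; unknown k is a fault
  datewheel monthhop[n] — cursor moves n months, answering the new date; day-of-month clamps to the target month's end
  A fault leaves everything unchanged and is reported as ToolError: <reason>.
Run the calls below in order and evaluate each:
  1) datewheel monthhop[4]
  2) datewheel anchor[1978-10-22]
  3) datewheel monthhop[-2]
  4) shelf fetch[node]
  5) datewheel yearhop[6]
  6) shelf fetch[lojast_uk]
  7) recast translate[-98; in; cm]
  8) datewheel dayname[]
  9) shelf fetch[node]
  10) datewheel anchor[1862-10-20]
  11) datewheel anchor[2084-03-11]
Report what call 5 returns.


> datewheel monthhop n: 4
  1993-02-17
> datewheel anchor d: 1978-10-22
  1978-10-22
> datewheel monthhop n: -2
  1978-08-22
> shelf fetch k: node
  miwob
> datewheel yearhop n: 6
  1984-08-22
> shelf fetch k: lojast_uk
  2266-12-17
> recast translate v: -98 u_from: in u_to: cm
  -6223/25
> datewheel dayname
  Wednesday
> shelf fetch k: node
  miwob
> datewheel anchor d: 1862-10-20
  1862-10-20
> datewheel anchor d: 2084-03-11
  2084-03-11

Answer: 1984-08-22


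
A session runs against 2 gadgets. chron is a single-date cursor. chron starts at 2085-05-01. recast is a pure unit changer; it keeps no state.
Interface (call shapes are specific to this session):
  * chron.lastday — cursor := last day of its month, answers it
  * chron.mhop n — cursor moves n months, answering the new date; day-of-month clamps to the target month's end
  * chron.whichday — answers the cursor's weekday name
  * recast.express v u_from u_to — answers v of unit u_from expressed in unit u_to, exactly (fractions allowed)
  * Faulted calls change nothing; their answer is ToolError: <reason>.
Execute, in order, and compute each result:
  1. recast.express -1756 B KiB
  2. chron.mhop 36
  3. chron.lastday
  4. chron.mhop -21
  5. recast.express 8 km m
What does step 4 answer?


Answer: 2086-08-31

Derivation:
% recast.express -1756 B KiB
:: -439/256
% chron.mhop 36
:: 2088-05-01
% chron.lastday
:: 2088-05-31
% chron.mhop -21
:: 2086-08-31
% recast.express 8 km m
:: 8000


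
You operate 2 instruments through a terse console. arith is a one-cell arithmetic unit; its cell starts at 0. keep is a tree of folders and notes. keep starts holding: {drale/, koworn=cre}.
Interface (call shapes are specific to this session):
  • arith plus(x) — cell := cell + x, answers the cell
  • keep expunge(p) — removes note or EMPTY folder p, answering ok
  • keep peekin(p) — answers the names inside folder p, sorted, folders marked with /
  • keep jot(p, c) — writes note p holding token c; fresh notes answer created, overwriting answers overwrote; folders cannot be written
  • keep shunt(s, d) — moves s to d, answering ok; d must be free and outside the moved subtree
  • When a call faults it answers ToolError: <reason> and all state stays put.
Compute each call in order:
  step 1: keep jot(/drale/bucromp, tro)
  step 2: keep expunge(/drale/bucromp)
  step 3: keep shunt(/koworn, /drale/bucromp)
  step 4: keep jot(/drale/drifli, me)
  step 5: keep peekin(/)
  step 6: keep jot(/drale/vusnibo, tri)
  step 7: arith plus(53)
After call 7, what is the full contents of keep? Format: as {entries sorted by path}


-- keep jot(/drale/bucromp, tro) => created
-- keep expunge(/drale/bucromp) => ok
-- keep shunt(/koworn, /drale/bucromp) => ok
-- keep jot(/drale/drifli, me) => created
-- keep peekin(/) => [drale/]
-- keep jot(/drale/vusnibo, tri) => created
-- arith plus(53) => 53

Answer: {drale/, drale/bucromp=cre, drale/drifli=me, drale/vusnibo=tri}


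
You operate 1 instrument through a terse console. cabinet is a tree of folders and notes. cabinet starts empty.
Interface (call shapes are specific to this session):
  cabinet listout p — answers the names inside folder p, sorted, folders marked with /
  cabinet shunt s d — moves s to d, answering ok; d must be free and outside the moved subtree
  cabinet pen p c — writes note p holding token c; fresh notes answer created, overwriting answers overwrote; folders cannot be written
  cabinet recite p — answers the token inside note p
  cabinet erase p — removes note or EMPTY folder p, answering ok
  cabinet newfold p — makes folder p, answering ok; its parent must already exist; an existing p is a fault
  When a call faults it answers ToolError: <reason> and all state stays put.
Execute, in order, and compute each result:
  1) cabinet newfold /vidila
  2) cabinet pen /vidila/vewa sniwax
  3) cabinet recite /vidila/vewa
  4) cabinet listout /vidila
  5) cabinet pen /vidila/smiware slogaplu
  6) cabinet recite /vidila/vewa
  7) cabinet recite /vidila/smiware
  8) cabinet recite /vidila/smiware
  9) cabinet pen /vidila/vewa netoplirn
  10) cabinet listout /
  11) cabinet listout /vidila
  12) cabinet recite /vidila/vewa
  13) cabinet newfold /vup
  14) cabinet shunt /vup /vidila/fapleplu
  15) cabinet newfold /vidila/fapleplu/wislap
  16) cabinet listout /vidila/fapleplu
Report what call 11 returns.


==> cabinet newfold(/vidila)
<== ok
==> cabinet pen(/vidila/vewa, sniwax)
<== created
==> cabinet recite(/vidila/vewa)
<== sniwax
==> cabinet listout(/vidila)
<== [vewa]
==> cabinet pen(/vidila/smiware, slogaplu)
<== created
==> cabinet recite(/vidila/vewa)
<== sniwax
==> cabinet recite(/vidila/smiware)
<== slogaplu
==> cabinet recite(/vidila/smiware)
<== slogaplu
==> cabinet pen(/vidila/vewa, netoplirn)
<== overwrote
==> cabinet listout(/)
<== [vidila/]
==> cabinet listout(/vidila)
<== [smiware, vewa]
==> cabinet recite(/vidila/vewa)
<== netoplirn
==> cabinet newfold(/vup)
<== ok
==> cabinet shunt(/vup, /vidila/fapleplu)
<== ok
==> cabinet newfold(/vidila/fapleplu/wislap)
<== ok
==> cabinet listout(/vidila/fapleplu)
<== [wislap/]

Answer: [smiware, vewa]


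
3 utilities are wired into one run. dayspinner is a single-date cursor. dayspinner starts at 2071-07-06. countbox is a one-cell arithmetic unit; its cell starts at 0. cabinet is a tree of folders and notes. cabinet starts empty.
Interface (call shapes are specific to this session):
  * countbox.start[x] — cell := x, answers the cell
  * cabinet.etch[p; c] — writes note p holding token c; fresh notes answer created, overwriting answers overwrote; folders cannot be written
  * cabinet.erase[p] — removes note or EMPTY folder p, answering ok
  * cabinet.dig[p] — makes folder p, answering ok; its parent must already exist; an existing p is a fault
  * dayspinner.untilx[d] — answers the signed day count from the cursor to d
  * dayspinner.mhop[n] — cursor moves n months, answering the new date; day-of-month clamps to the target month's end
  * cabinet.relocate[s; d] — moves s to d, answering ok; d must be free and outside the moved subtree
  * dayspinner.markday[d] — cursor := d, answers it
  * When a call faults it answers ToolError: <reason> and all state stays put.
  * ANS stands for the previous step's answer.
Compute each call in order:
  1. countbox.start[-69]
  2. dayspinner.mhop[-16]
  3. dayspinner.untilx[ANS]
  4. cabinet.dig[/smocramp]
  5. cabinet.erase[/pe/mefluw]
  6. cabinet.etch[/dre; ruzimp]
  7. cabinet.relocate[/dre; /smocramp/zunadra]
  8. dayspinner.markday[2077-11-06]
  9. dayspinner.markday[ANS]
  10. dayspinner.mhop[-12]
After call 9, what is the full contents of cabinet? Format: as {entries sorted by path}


Answer: {smocramp/, smocramp/zunadra=ruzimp}

Derivation:
% start(x='-69') : -69
% mhop(n='-16') : 2070-03-06
% untilx(d='ANS') : 0
% dig(p='/smocramp') : ok
% erase(p='/pe/mefluw') : ToolError: not found
% etch(p='/dre', c='ruzimp') : created
% relocate(s='/dre', d='/smocramp/zunadra') : ok
% markday(d='2077-11-06') : 2077-11-06
% markday(d='ANS') : 2077-11-06
% mhop(n='-12') : 2076-11-06


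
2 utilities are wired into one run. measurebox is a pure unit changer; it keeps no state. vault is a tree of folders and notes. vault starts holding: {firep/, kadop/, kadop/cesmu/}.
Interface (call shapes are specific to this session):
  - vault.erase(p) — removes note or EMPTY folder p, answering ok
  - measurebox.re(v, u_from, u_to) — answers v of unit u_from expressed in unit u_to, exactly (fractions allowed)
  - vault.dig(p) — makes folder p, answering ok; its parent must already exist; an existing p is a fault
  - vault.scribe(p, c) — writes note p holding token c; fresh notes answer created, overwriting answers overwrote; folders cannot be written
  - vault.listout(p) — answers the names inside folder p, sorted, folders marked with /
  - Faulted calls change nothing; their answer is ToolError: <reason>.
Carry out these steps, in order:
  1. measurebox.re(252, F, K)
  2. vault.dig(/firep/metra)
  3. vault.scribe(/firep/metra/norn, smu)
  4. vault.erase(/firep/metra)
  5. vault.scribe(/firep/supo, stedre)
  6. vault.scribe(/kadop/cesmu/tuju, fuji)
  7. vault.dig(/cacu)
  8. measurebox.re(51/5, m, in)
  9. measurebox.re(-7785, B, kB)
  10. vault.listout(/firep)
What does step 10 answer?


>> re(v: 252, u_from: F, u_to: K)
<< 71167/180
>> dig(p: /firep/metra)
<< ok
>> scribe(p: /firep/metra/norn, c: smu)
<< created
>> erase(p: /firep/metra)
<< ToolError: not empty
>> scribe(p: /firep/supo, c: stedre)
<< created
>> scribe(p: /kadop/cesmu/tuju, c: fuji)
<< created
>> dig(p: /cacu)
<< ok
>> re(v: 51/5, u_from: m, u_to: in)
<< 51000/127
>> re(v: -7785, u_from: B, u_to: kB)
<< -1557/200
>> listout(p: /firep)
<< [metra/, supo]

Answer: [metra/, supo]


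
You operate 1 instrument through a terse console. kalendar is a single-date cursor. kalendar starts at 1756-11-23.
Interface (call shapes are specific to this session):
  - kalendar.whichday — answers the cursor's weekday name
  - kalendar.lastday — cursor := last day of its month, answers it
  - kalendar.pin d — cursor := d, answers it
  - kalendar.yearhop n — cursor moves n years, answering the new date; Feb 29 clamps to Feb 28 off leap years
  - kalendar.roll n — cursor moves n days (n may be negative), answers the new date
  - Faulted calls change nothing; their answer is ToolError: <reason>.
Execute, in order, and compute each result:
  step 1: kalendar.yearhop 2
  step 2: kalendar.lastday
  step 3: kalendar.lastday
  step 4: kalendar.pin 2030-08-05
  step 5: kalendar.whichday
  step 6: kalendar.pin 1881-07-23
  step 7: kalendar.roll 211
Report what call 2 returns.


Answer: 1758-11-30

Derivation:
// kalendar.yearhop(n=2) -> 1758-11-23
// kalendar.lastday() -> 1758-11-30
// kalendar.lastday() -> 1758-11-30
// kalendar.pin(d=2030-08-05) -> 2030-08-05
// kalendar.whichday() -> Monday
// kalendar.pin(d=1881-07-23) -> 1881-07-23
// kalendar.roll(n=211) -> 1882-02-19


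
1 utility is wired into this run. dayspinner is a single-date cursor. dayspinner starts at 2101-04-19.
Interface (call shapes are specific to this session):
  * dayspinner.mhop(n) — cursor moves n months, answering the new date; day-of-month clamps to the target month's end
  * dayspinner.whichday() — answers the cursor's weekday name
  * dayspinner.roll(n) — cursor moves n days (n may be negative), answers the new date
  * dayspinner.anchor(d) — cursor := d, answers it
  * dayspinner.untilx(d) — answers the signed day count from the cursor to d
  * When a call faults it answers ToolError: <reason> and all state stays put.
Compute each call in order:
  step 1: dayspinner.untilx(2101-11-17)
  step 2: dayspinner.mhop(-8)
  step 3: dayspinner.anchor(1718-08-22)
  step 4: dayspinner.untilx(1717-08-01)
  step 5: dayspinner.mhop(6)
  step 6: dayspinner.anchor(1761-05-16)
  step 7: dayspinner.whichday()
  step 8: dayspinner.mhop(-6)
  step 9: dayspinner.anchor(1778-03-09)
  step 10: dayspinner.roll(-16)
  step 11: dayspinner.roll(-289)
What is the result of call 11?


Answer: 1777-05-08

Derivation:
CALL dayspinner.untilx[d=2101-11-17]
RET  212
CALL dayspinner.mhop[n=-8]
RET  2100-08-19
CALL dayspinner.anchor[d=1718-08-22]
RET  1718-08-22
CALL dayspinner.untilx[d=1717-08-01]
RET  -386
CALL dayspinner.mhop[n=6]
RET  1719-02-22
CALL dayspinner.anchor[d=1761-05-16]
RET  1761-05-16
CALL dayspinner.whichday[]
RET  Saturday
CALL dayspinner.mhop[n=-6]
RET  1760-11-16
CALL dayspinner.anchor[d=1778-03-09]
RET  1778-03-09
CALL dayspinner.roll[n=-16]
RET  1778-02-21
CALL dayspinner.roll[n=-289]
RET  1777-05-08


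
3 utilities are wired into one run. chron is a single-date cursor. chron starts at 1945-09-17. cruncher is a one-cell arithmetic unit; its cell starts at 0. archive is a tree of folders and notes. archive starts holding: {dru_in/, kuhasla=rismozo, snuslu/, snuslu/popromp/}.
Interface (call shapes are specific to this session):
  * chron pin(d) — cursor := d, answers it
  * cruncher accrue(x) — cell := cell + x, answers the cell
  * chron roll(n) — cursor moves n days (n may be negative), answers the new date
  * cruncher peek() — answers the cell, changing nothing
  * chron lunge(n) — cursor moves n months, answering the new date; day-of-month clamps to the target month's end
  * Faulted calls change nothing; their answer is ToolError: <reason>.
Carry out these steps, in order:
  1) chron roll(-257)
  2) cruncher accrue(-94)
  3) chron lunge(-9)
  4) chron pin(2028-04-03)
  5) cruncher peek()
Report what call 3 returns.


Answer: 1944-04-03

Derivation:
-> chron roll(-257)
<- 1945-01-03
-> cruncher accrue(-94)
<- -94
-> chron lunge(-9)
<- 1944-04-03
-> chron pin(2028-04-03)
<- 2028-04-03
-> cruncher peek()
<- -94


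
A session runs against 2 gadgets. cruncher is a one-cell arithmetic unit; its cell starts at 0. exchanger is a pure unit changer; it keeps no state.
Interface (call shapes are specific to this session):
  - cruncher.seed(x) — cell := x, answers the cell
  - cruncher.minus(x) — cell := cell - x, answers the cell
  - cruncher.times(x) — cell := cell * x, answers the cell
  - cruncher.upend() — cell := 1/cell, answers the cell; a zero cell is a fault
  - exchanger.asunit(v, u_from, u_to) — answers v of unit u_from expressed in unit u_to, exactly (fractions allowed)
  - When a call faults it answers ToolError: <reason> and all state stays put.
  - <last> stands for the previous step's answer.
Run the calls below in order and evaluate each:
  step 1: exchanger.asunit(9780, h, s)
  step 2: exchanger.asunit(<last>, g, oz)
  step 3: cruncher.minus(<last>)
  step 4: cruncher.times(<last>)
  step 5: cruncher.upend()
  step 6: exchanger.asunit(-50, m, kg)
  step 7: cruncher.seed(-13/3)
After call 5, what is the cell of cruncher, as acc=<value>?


>>> exchanger.asunit v: 9780 u_from: h u_to: s
  35208000
>>> exchanger.asunit v: <last> u_from: g u_to: oz
  56332800000000/45359237
>>> cruncher.minus x: <last>
  -56332800000000/45359237
>>> cruncher.times x: <last>
  3173384355840000000000000000/2057460381222169
>>> cruncher.upend
  2057460381222169/3173384355840000000000000000
>>> exchanger.asunit v: -50 u_from: m u_to: kg
  ToolError: incompatible units
>>> cruncher.seed x: -13/3
  -13/3

Answer: acc=2057460381222169/3173384355840000000000000000


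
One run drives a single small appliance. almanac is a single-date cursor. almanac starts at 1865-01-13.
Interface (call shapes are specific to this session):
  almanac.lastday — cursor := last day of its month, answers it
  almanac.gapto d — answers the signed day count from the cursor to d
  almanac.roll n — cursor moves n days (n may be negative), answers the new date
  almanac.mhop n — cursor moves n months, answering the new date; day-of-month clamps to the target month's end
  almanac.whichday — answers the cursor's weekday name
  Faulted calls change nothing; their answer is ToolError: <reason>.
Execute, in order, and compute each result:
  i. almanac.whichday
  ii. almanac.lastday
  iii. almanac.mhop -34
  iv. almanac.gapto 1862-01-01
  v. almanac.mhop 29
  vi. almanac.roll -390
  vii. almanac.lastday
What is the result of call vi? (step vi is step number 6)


Answer: 1863-08-07

Derivation:
I run whichday(), — result: Friday.
I try lastday(), and observe 1865-01-31.
Calling mhop with n=-34, which returns 1862-03-31.
I call gapto with d=1862-01-01, which returns -89.
I call mhop with n=29, — result: 1864-08-31.
Calling roll with n=-390, — result: 1863-08-07.
Invoking lastday(), and get 1863-08-31.


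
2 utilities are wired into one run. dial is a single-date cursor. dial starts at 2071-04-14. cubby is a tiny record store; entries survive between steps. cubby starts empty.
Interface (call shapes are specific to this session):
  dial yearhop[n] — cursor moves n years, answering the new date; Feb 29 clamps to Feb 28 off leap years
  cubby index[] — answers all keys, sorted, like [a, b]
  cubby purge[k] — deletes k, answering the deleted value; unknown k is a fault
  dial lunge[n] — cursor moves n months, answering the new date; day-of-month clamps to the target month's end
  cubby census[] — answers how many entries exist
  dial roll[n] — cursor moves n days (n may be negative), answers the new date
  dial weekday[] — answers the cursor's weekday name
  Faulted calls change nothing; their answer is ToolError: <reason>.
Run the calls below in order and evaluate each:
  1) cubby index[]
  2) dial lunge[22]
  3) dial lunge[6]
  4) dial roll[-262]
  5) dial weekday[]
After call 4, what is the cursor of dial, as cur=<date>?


% cubby index
:: []
% dial lunge n='22'
:: 2073-02-14
% dial lunge n='6'
:: 2073-08-14
% dial roll n='-262'
:: 2072-11-25
% dial weekday
:: Friday

Answer: cur=2072-11-25


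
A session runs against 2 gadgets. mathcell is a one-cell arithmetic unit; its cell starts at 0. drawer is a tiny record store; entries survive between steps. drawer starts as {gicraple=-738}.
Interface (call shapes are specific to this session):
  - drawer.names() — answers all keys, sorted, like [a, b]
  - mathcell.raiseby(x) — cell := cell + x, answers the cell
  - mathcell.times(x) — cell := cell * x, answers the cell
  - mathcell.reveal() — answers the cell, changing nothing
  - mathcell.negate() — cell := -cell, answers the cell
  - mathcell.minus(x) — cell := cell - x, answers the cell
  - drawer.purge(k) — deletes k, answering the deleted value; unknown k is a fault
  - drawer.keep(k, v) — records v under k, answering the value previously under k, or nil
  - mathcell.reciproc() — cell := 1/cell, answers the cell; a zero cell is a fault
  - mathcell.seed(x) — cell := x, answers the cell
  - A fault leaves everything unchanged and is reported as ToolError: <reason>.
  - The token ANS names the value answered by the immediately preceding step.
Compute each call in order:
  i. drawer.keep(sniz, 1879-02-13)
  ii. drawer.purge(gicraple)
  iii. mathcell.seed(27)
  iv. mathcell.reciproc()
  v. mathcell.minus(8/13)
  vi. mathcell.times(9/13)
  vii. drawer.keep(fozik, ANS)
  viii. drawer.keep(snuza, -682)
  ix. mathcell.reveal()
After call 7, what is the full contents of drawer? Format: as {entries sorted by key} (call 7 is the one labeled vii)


% drawer.keep sniz 1879-02-13
:: nil
% drawer.purge gicraple
:: -738
% mathcell.seed 27
:: 27
% mathcell.reciproc
:: 1/27
% mathcell.minus 8/13
:: -203/351
% mathcell.times 9/13
:: -203/507
% drawer.keep fozik ANS
:: nil
% drawer.keep snuza -682
:: nil
% mathcell.reveal
:: -203/507

Answer: {fozik=-203/507, sniz=1879-02-13}


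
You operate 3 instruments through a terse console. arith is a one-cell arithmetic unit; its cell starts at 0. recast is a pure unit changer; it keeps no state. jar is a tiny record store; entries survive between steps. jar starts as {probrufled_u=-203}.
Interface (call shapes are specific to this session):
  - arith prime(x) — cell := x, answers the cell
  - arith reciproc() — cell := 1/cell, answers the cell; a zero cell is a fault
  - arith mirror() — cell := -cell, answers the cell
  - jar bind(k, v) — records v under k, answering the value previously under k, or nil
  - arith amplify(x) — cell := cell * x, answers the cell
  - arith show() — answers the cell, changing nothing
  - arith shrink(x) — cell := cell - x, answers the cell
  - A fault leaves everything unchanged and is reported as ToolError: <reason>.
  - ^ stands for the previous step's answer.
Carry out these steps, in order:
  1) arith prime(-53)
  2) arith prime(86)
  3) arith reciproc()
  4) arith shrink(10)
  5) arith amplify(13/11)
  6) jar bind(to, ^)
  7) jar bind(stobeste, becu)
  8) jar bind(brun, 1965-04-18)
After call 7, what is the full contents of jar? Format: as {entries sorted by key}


·→ arith prime(x=-53)
·← -53
·→ arith prime(x=86)
·← 86
·→ arith reciproc()
·← 1/86
·→ arith shrink(x=10)
·← -859/86
·→ arith amplify(x=13/11)
·← -11167/946
·→ jar bind(k=to, v=^)
·← nil
·→ jar bind(k=stobeste, v=becu)
·← nil
·→ jar bind(k=brun, v=1965-04-18)
·← nil

Answer: {probrufled_u=-203, stobeste=becu, to=-11167/946}


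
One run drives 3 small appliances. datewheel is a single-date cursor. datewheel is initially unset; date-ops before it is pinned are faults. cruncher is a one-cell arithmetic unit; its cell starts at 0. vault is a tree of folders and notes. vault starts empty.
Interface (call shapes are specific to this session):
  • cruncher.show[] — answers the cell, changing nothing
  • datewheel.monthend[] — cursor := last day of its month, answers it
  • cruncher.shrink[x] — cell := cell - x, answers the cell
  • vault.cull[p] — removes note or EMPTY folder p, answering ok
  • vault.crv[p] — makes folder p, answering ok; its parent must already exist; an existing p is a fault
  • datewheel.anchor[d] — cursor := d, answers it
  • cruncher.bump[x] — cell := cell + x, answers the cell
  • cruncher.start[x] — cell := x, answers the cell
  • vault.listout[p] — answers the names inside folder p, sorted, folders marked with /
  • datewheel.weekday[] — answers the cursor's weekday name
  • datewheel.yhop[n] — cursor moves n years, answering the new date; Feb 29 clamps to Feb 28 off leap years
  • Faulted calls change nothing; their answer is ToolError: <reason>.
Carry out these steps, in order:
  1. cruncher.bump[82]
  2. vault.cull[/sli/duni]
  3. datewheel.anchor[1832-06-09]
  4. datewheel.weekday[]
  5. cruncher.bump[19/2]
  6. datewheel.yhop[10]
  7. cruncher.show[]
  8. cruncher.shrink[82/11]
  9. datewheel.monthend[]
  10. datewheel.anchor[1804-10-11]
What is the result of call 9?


Answer: 1842-06-30

Derivation:
# 1. bump(x→82) ~> 82
# 2. cull(p→/sli/duni) ~> ToolError: not found
# 3. anchor(d→1832-06-09) ~> 1832-06-09
# 4. weekday() ~> Saturday
# 5. bump(x→19/2) ~> 183/2
# 6. yhop(n→10) ~> 1842-06-09
# 7. show() ~> 183/2
# 8. shrink(x→82/11) ~> 1849/22
# 9. monthend() ~> 1842-06-30
# 10. anchor(d→1804-10-11) ~> 1804-10-11
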